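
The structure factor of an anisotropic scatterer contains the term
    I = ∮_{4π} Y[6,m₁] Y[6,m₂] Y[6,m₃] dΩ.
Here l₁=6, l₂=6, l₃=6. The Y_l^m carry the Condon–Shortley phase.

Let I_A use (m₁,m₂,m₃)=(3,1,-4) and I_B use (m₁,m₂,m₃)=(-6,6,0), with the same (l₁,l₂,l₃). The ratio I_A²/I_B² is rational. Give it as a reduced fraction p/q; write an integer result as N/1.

l's match ⇒ only the (l;m) 3-j factors differ between A and B.
A: triangle coeff Δ(6,6,6) = 1/325909584; Σ_t [1,3]: t=1:−1/4147200 t=2:+1/691200 t=3:−1/1244160 = 1/2488320; (3j)²=875/184756 [(6 6 6; 3 1 -4)], sign=+1
B: triangle coeff Δ(6,6,6) = 1/325909584; Σ_t [6,6]: t=6:+1/373248000 = 1/373248000; (3j)²=11/4199 [(6 6 6; -6 6 0)], sign=+1
I_A²/I_B² = (875/184756)/(11/4199) = 875/484

875/484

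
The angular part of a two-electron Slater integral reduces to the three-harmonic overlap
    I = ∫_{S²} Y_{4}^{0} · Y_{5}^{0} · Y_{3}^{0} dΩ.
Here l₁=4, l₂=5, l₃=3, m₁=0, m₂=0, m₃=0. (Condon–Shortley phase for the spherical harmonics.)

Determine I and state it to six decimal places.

m-sum 0 ✓  L=12 even ✓  1≤3≤9 ✓
Π(2lᵢ+1) = 9×11×7 = 693
triangle coeff Δ(4,5,3) = 1/180180
Σ_t [2,4]: t=2:+1/576 t=3:−1/144 t=4:+1/576 = -1/288
(3j)²=20/1001 [(4 5 3; 0 0 0)], sign=+1
(m-triple is (0,0,0) — same symbol as above.)
⇒ 4πI² = 3600/13013
I = (+1)√(3600/13013/(4π)) = 0.14837393

0.148374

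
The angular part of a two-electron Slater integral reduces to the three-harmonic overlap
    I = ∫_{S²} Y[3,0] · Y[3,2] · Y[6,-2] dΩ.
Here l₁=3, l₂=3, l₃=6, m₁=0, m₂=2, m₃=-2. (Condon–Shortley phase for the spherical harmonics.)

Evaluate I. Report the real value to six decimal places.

Checks pass: Σm=0; 12 even; l₃=6∈[0,6].
(2·3+1)(2·3+1)(2·6+1) = 637
Δ: 0! 6! 6! / 13! → 1/12012
sum: t=0:+1/1296 = 1/1296
3j²(3 3 6; 0 0 0) = Δ·Π!·Σ² = 100/3003  (sign +1)
sum: t=0:+1/4320 = 1/4320
3j²(3 3 6; 0 2 -2) = Δ·Π!·Σ² = 8/429  (sign +1)
combine: 4πI² = 637·100/3003·8/429 = 5600/14157
take √, sign +1: I = 0.17742036

0.177420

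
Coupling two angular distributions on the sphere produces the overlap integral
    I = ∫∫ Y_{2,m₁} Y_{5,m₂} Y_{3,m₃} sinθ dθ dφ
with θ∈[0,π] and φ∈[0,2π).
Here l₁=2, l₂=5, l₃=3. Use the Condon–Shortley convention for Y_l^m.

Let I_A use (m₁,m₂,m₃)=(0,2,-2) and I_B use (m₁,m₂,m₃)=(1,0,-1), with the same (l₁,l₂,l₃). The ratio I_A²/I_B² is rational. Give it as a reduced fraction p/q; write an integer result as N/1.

Same 2,5,3: normalisation and zero-m 3j drop out of the ratio.
A: Δ: 4! 0! 6! / 11! → 1/2310; sum: t=2:+1/480 = 1/480; 3j²(2 5 3; 0 2 -2) = Δ·Π!·Σ² = 3/110  (sign -1)
B: Δ: 4! 0! 6! / 11! → 1/2310; sum: t=1:−1/288 = -1/288; 3j²(2 5 3; 1 0 -1) = Δ·Π!·Σ² = 5/231  (sign -1)
I_A²/I_B² = (3/110)/(5/231) = 63/50

63/50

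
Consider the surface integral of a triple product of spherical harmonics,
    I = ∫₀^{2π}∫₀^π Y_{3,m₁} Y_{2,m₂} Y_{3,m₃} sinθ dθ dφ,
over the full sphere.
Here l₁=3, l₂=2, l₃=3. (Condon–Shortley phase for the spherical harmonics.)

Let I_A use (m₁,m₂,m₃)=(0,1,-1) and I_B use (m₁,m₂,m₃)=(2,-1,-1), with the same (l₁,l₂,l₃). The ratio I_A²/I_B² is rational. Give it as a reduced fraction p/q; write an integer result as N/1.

l's match ⇒ only the (l;m) 3-j factors differ between A and B.
A: triangle coeff Δ(3,2,3) = 1/3780; Σ_t [1,2]: t=1:−1/8 t=2:+1/12 = -1/24; (3j)²=1/210 [(3 2 3; 0 1 -1)], sign=-1
B: triangle coeff Δ(3,2,3) = 1/3780; Σ_t [0,1]: t=0:+1/12 t=1:−1/48 = 1/16; (3j)²=1/28 [(3 2 3; 2 -1 -1)], sign=+1
I_A²/I_B² = (1/210)/(1/28) = 2/15

2/15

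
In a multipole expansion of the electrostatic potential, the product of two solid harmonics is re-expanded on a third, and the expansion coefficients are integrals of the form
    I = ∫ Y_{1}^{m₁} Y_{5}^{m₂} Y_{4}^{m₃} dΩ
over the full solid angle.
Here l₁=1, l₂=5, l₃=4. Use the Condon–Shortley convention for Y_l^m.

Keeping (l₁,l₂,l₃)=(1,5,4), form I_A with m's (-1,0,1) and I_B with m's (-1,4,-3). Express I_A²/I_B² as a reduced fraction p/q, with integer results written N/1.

Shared (l₁,l₂,l₃)=(1,5,4): N and (l;000)² cancel in I_A²/I_B².
A: Δ = 2!·0!·8!/11! = 1/495; Racah Σ t=2..2: t=2:+1/1440 = 1/1440; ⇒ 3j(1 5 4; -1 0 1)² = 2/99, sgn -1
B: Δ = 2!·0!·8!/11! = 1/495; Racah Σ t=2..2: t=2:+1/10080 = 1/10080; ⇒ 3j(1 5 4; -1 4 -3)² = 4/55, sgn -1
I_A²/I_B² = (2/99)/(4/55) = 5/18

5/18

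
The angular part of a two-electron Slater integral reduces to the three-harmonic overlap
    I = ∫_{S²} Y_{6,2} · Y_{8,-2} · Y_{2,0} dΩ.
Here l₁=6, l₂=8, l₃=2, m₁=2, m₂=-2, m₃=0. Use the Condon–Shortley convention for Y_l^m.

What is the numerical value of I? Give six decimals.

0.220478

m-sum 0 ✓  L=16 even ✓  2≤2≤14 ✓
Π(2lᵢ+1) = 13×17×5 = 1105
triangle coeff Δ(6,8,2) = 1/30940
Σ_t [6,6]: t=6:+1/2073600 = 1/2073600
(3j)²=28/1105 [(6 8 2; 0 0 0)], sign=+1
Σ_t [4,4]: t=4:+1/3870720 = 1/3870720
(3j)²=135/6188 [(6 8 2; 2 -2 0)], sign=+1
⇒ 4πI² = 135/221
I = (+1)√(135/221/(4π)) = 0.22047828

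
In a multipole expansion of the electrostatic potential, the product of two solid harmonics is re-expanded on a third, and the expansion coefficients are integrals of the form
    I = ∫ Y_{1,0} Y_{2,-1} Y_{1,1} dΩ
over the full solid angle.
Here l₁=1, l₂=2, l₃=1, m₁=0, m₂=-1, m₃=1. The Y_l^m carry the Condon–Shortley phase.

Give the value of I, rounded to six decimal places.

Rules hold: Σm=0, L=4 even, 1≤1≤3.
N = 3·5·3 = 45
Δ = 2!·0!·2!/5! = 1/30
Racah Σ t=1..1: t=1:−1/1 = -1/1
⇒ 3j(1 2 1; 0 0 0)² = 2/15, sgn +1
Racah Σ t=1..1: t=1:−1/2 = -1/2
⇒ 3j(1 2 1; 0 -1 1)² = 1/10, sgn -1
4πI² = N·(3j₀)²·(3jₘ)² = 3/5
I = -1·√(0.6/4π) = -0.21850969

-0.218510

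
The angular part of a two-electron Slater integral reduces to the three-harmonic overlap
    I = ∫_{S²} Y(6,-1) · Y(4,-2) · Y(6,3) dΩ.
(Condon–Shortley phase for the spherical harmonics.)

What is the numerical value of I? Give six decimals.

m-sum 0 ✓  L=16 even ✓  2≤6≤10 ✓
Π(2lᵢ+1) = 13×9×13 = 1521
triangle coeff Δ(6,4,6) = 1/15315300
Σ_t [0,4]: t=0:+1/829440 t=1:−1/25920 t=2:+1/9216 t=3:−1/25920 t=4:+1/829440 = 7/207360
(3j)²=28/2431 [(6 4 6; 0 0 0)], sign=+1
Σ_t [0,2]: t=0:+1/483840 t=1:−1/51840 t=2:+1/69120 = -1/362880
(3j)²=16/17017 [(6 4 6; -1 -2 3)], sign=+1
⇒ 4πI² = 576/34969
I = (+1)√(576/34969/(4π)) = 0.03620468

0.036205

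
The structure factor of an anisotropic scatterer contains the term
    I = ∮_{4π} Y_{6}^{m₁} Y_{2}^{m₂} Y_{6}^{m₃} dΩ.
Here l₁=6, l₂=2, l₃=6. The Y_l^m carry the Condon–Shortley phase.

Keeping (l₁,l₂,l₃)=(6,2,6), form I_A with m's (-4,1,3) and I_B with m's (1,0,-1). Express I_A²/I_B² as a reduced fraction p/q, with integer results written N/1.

Same 6,2,6: normalisation and zero-m 3j drop out of the ratio.
A: Δ: 2! 10! 2! / 15! → 1/90090; sum: t=1:−1/725760 t=2:+1/161280 = 1/207360; 3j²(6 2 6; -4 1 3) = Δ·Π!·Σ² = 7/286  (sign -1)
B: Δ: 2! 10! 2! / 15! → 1/90090; sum: t=0:+1/57600 t=1:−1/17280 t=2:+1/120960 = -13/403200; 3j²(6 2 6; 1 0 -1) = Δ·Π!·Σ² = 13/770  (sign +1)
I_A²/I_B² = (7/286)/(13/770) = 245/169

245/169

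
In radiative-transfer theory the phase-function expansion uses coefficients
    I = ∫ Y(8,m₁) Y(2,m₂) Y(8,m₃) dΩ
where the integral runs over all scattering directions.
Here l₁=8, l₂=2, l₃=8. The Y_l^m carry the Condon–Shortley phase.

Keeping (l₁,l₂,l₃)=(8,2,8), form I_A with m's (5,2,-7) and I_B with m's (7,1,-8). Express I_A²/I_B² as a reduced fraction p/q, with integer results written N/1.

7/20

Same 8,2,8: normalisation and zero-m 3j drop out of the ratio.
A: Δ: 2! 14! 2! / 19! → 1/348840; sum: t=2:+1/24908083200 = 1/24908083200; 3j²(8 2 8; 5 2 -7) = Δ·Π!·Σ² = 7/1292  (sign -1)
B: Δ: 2! 14! 2! / 19! → 1/348840; sum: t=1:−1/174356582400 = -1/174356582400; 3j²(8 2 8; 7 1 -8) = Δ·Π!·Σ² = 5/323  (sign -1)
I_A²/I_B² = (7/1292)/(5/323) = 7/20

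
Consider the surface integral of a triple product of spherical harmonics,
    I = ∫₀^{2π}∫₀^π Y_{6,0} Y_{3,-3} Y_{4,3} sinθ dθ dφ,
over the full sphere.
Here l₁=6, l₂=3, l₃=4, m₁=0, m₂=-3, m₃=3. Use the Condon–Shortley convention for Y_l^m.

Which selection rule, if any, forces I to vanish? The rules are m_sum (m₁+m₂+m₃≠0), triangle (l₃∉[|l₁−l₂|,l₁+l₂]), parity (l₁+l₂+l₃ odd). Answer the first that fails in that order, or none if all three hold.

m₁+m₂+m₃ = 0 − 3 + 3 = 0  ✓
triangle: |6−3|=3 ≤ l₃=4 ≤ 6+3=9  ✓
parity: l₁+l₂+l₃ = 13 is odd  ✗

parity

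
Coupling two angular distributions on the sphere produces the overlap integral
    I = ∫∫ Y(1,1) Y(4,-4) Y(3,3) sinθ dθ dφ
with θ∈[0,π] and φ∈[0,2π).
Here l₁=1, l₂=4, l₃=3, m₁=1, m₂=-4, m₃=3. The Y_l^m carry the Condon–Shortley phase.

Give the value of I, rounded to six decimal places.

m-sum 0 ✓  L=8 even ✓  3≤3≤5 ✓
Π(2lᵢ+1) = 3×9×7 = 189
triangle coeff Δ(1,4,3) = 1/252
Σ_t [1,1]: t=1:−1/36 = -1/36
(3j)²=4/63 [(1 4 3; 0 0 0)], sign=+1
Σ_t [0,0]: t=0:+1/1440 = 1/1440
(3j)²=1/9 [(1 4 3; 1 -4 3)], sign=+1
⇒ 4πI² = 4/3
I = (+1)√(4/3/(4π)) = 0.32573501

0.325735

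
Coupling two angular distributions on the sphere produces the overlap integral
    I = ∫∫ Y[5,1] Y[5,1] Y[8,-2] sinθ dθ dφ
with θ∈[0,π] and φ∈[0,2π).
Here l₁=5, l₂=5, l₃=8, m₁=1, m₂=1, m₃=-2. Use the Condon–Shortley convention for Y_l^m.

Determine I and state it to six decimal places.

Rules hold: Σm=0, L=18 even, 0≤8≤10.
N = 11·11·17 = 2057
Δ = 2!·8!·8!/19! = 1/37413090
Racah Σ t=0..2: t=0:+1/1036800 t=1:−1/331776 t=2:+1/1036800 = -1/921600
⇒ 3j(5 5 8; 0 0 0)² = 490/46189, sgn -1
Racah Σ t=0..2: t=0:+1/1658880 t=1:−1/518400 t=2:+1/1658880 = -1/1382400
⇒ 3j(5 5 8; 1 1 -2)² = 504/46189, sgn -1
4πI² = N·(3j₀)²·(3jₘ)² = 246960/1037153
I = +1·√(0.238113/4π) = 0.13765341

0.137653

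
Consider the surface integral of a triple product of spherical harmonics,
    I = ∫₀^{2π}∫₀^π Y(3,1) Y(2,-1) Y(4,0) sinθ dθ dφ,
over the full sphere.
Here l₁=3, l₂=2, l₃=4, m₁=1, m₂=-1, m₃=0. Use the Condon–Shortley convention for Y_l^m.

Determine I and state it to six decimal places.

0.000000

Σlᵢ=9 odd — θ-integrand is odd under cosθ→−cosθ; I=0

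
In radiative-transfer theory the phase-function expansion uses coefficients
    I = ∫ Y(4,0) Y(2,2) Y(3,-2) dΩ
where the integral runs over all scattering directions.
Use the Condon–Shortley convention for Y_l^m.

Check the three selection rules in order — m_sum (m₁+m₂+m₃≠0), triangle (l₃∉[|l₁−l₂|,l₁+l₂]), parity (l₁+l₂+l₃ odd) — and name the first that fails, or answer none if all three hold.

parity

m₁+m₂+m₃ = 0 + 2 − 2 = 0  ✓
triangle: |4−2|=2 ≤ l₃=3 ≤ 4+2=6  ✓
parity: l₁+l₂+l₃ = 9 is odd  ✗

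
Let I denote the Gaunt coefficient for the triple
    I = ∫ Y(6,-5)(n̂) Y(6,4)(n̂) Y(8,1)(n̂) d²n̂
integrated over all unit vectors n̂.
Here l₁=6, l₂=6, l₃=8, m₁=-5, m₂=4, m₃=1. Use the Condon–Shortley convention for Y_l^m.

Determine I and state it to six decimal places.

Rules hold: Σm=0, L=20 even, 0≤8≤12.
N = 13·13·17 = 2873
Δ = 4!·8!·8!/21! = 1/1309458150
Racah Σ t=0..4: t=0:+1/49766400 t=1:−1/3110400 t=2:+1/1327104 t=3:−1/3110400 t=4:+1/49766400 = 1/6635520
⇒ 3j(6 6 8; 0 0 0)² = 350/46189, sgn +1
Racah Σ t=3..4: t=3:−1/1219276800 t=4:+1/174182400 = 1/203212800
⇒ 3j(6 6 8; -5 4 1)² = 288/29393, sgn -1
4πI² = N·(3j₀)²·(3jₘ)² = 14400/67507
I = -1·√(0.213311/4π) = -0.13028725

-0.130287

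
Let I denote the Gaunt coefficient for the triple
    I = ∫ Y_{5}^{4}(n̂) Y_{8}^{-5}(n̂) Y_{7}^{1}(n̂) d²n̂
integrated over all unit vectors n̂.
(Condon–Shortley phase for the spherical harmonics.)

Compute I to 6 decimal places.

0.097087

Rules hold: Σm=0, L=20 even, 3≤7≤13.
N = 11·17·15 = 2805
Δ = 6!·4!·10!/21! = 1/814773960
Racah Σ t=1..5: t=1:−1/87091200 t=2:+1/4976640 t=3:−1/2073600 t=4:+1/4976640 t=5:−1/87091200 = -1/9676800
⇒ 3j(5 8 7; 0 0 0)² = 360/46189, sgn +1
Racah Σ t=0..1: t=0:+1/130636800 t=1:−1/232243200 = 1/298598400
⇒ 3j(5 8 7; 4 -5 1)² = 7/1292, sgn +1
4πI² = N·(3j₀)²·(3jₘ)² = 9450/79781
I = +1·√(0.118449/4π) = 0.09708703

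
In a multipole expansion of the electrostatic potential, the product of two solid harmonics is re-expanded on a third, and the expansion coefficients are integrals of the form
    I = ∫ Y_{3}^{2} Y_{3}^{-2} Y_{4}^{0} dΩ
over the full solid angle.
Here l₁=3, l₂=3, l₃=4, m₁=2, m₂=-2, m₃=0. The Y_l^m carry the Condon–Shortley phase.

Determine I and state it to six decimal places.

-0.179515

Checks pass: Σm=0; 10 even; l₃=4∈[0,6].
(2·3+1)(2·3+1)(2·4+1) = 441
Δ: 2! 4! 4! / 11! → 1/34650
sum: t=0:+1/72 t=1:−1/16 t=2:+1/72 = -5/144
3j²(3 3 4; 0 0 0) = Δ·Π!·Σ² = 2/77  (sign -1)
sum: t=0:+1/72 t=1:−1/576 = 7/576
3j²(3 3 4; 2 -2 0) = Δ·Π!·Σ² = 7/198  (sign +1)
combine: 4πI² = 441·2/77·7/198 = 49/121
take √, sign -1: I = -0.17951487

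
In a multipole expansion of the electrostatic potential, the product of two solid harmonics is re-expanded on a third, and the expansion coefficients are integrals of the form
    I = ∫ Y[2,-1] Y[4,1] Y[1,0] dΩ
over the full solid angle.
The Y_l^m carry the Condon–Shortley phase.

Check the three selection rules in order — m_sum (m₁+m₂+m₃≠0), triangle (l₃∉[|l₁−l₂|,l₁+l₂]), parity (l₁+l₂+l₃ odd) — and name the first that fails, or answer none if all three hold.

azimuthal sum: -1 + 1 + 0 = 0  ✓
2 ≤ 1 ≤ 6 (triangle on l)  ✗
L = 2 + 4 + 1 = 7 (odd)

triangle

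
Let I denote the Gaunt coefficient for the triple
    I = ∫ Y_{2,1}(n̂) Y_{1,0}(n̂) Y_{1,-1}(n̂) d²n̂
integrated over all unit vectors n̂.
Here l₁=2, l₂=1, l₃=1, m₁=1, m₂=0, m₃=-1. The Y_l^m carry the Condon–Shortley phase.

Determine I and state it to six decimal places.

-0.218510

Rules hold: Σm=0, L=4 even, 1≤1≤3.
N = 5·3·3 = 45
Δ = 2!·2!·0!/5! = 1/30
Racah Σ t=1..1: t=1:−1/1 = -1/1
⇒ 3j(2 1 1; 0 0 0)² = 2/15, sgn +1
Racah Σ t=1..1: t=1:−1/2 = -1/2
⇒ 3j(2 1 1; 1 0 -1)² = 1/10, sgn -1
4πI² = N·(3j₀)²·(3jₘ)² = 3/5
I = -1·√(0.6/4π) = -0.21850969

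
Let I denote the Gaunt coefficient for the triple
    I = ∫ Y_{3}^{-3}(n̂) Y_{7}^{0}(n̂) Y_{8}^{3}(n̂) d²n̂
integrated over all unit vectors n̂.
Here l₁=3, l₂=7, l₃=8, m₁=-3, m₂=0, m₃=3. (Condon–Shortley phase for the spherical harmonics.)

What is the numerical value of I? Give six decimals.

Rules hold: Σm=0, L=18 even, 4≤8≤10.
N = 7·15·17 = 1785
Δ = 2!·4!·12!/19! = 1/5290740
Racah Σ t=0..2: t=0:+1/7257600 t=1:−1/2073600 t=2:+1/7257600 = -1/4838400
⇒ 3j(3 7 8; 0 0 0)² = 252/20995, sgn -1
Racah Σ t=2..2: t=2:+1/29030400 = 1/29030400
⇒ 3j(3 7 8; -3 0 3)² = 165/8398, sgn -1
4πI² = N·(3j₀)²·(3jₘ)² = 436590/1037153
I = +1·√(0.42095/4π) = 0.18302506

0.183025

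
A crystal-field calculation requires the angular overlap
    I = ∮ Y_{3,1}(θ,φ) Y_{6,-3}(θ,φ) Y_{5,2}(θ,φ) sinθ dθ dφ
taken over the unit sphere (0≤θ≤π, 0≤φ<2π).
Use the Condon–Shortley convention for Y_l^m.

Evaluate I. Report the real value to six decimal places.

m-sum 0 ✓  L=14 even ✓  3≤5≤9 ✓
Π(2lᵢ+1) = 7×13×11 = 1001
triangle coeff Δ(3,6,5) = 1/675675
Σ_t [1,3]: t=1:−1/8640 t=2:+1/2304 t=3:−1/8640 = 7/34560
(3j)²=7/429 [(3 6 5; 0 0 0)], sign=-1
Σ_t [0,2]: t=0:+1/34560 t=1:−1/8640 t=2:+1/40320 = -1/16128
(3j)²=18/1001 [(3 6 5; 1 -3 2)], sign=+1
⇒ 4πI² = 42/143
I = (-1)√(42/143/(4π)) = -0.15288036

-0.152880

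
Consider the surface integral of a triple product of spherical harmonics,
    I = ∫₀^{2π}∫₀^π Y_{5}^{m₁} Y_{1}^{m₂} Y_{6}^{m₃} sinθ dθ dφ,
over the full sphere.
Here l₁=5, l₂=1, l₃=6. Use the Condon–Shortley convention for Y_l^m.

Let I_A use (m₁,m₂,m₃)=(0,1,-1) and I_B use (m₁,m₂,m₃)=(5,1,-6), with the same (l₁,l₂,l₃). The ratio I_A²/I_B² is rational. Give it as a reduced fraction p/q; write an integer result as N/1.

7/22

l's match ⇒ only the (l;m) 3-j factors differ between A and B.
A: triangle coeff Δ(5,1,6) = 1/858; Σ_t [0,0]: t=0:+1/28800 = 1/28800; (3j)²=7/286 [(5 1 6; 0 1 -1)], sign=-1
B: triangle coeff Δ(5,1,6) = 1/858; Σ_t [0,0]: t=0:+1/7257600 = 1/7257600; (3j)²=1/13 [(5 1 6; 5 1 -6)], sign=+1
I_A²/I_B² = (7/286)/(1/13) = 7/22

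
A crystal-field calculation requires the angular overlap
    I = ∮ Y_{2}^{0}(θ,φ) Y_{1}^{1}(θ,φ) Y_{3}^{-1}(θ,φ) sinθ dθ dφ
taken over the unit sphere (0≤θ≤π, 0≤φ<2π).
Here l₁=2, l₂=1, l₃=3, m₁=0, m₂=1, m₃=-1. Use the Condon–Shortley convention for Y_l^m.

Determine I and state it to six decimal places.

Checks pass: Σm=0; 6 even; l₃=3∈[1,3].
(2·2+1)(2·1+1)(2·3+1) = 105
Δ: 0! 4! 2! / 7! → 1/105
sum: t=0:+1/4 = 1/4
3j²(2 1 3; 0 0 0) = Δ·Π!·Σ² = 3/35  (sign -1)
sum: t=0:+1/8 = 1/8
3j²(2 1 3; 0 1 -1) = Δ·Π!·Σ² = 2/35  (sign +1)
combine: 4πI² = 105·3/35·2/35 = 18/35
take √, sign -1: I = -0.20230066

-0.202301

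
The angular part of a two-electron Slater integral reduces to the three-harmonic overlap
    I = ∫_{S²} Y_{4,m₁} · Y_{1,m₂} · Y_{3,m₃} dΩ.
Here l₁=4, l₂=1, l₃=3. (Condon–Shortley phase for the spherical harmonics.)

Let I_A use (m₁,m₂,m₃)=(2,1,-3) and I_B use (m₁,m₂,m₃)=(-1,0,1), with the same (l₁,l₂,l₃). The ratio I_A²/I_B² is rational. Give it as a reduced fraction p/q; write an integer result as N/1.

1/15

Shared (l₁,l₂,l₃)=(4,1,3): N and (l;000)² cancel in I_A²/I_B².
A: Δ = 2!·6!·0!/9! = 1/252; Racah Σ t=2..2: t=2:+1/1440 = 1/1440; ⇒ 3j(4 1 3; 2 1 -3)² = 1/252, sgn +1
B: Δ = 2!·6!·0!/9! = 1/252; Racah Σ t=1..1: t=1:−1/48 = -1/48; ⇒ 3j(4 1 3; -1 0 1)² = 5/84, sgn -1
I_A²/I_B² = (1/252)/(5/84) = 1/15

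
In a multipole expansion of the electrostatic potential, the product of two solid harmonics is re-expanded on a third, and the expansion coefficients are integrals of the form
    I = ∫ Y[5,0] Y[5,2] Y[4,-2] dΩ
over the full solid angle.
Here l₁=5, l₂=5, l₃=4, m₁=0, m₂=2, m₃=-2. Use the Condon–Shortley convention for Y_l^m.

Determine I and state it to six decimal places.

-0.099440

Rules hold: Σm=0, L=14 even, 0≤4≤10.
N = 11·11·9 = 1089
Δ = 6!·4!·4!/15! = 1/3153150
Racah Σ t=1..5: t=1:−1/69120 t=2:+1/1728 t=3:−1/576 t=4:+1/1728 t=5:−1/69120 = -7/11520
⇒ 3j(5 5 4; 0 0 0)² = 2/143, sgn -1
Racah Σ t=3..5: t=3:−1/3456 t=4:+1/1728 t=5:−1/11520 = 7/34560
⇒ 3j(5 5 4; 0 2 -2)² = 7/858, sgn +1
4πI² = N·(3j₀)²·(3jₘ)² = 21/169
I = -1·√(0.12426/4π) = -0.09944006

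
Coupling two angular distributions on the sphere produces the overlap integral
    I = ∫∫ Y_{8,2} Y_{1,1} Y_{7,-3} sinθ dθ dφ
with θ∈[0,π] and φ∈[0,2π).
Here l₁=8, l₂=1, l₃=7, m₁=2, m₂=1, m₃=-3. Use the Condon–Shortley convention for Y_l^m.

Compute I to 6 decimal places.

0.118504

m-sum 0 ✓  L=16 even ✓  7≤7≤9 ✓
Π(2lᵢ+1) = 17×3×15 = 765
triangle coeff Δ(8,1,7) = 1/2040
Σ_t [1,1]: t=1:−1/25401600 = -1/25401600
(3j)²=8/255 [(8 1 7; 0 0 0)], sign=+1
Σ_t [2,2]: t=2:+1/174182400 = 1/174182400
(3j)²=1/136 [(8 1 7; 2 1 -3)], sign=+1
⇒ 4πI² = 3/17
I = (+1)√(3/17/(4π)) = 0.11850352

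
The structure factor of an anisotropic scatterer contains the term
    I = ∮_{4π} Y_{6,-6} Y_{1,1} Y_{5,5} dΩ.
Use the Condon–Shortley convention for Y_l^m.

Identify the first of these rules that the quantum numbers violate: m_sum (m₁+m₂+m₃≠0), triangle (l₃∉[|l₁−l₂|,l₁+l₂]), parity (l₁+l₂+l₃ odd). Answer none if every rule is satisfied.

none

m₁+m₂+m₃ = -6 + 1 + 5 = 0  ✓
triangle: |6−1|=5 ≤ l₃=5 ≤ 6+1=7  ✓
parity: l₁+l₂+l₃ = 12 is even  ✓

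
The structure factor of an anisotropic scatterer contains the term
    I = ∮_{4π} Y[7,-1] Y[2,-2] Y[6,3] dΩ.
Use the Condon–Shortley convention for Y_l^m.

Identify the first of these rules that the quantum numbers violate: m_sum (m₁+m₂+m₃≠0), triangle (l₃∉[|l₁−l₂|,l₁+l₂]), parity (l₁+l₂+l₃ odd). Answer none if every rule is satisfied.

m₁+m₂+m₃ = -1 − 2 + 3 = 0  ✓
triangle: |7−2|=5 ≤ l₃=6 ≤ 7+2=9  ✓
parity: l₁+l₂+l₃ = 15 is odd  ✗

parity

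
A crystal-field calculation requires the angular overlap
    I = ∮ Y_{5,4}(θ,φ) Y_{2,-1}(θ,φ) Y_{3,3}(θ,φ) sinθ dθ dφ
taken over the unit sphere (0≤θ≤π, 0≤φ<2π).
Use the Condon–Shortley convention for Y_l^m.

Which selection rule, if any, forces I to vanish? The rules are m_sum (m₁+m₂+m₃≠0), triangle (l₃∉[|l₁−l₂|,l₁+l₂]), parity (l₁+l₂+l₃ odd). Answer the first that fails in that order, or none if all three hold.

m_sum

Σmᵢ = 6  ✗
l₃∈[|l₁−l₂|,l₁+l₂]=[3,7], have l₃=3
Σlᵢ = 10 ⇒ even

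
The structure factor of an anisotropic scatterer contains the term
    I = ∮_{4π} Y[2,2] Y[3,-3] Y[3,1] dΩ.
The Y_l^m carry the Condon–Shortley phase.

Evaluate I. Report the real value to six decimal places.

0.132981

Rules hold: Σm=0, L=8 even, 1≤3≤5.
N = 5·7·7 = 245
Δ = 2!·2!·4!/9! = 1/3780
Racah Σ t=0..2: t=0:+1/24 t=1:−1/4 t=2:+1/24 = -1/6
⇒ 3j(2 3 3; 0 0 0)² = 4/105, sgn +1
Racah Σ t=0..0: t=0:+1/96 = 1/96
⇒ 3j(2 3 3; 2 -3 1)² = 1/42, sgn +1
4πI² = N·(3j₀)²·(3jₘ)² = 2/9
I = +1·√(0.222222/4π) = 0.13298076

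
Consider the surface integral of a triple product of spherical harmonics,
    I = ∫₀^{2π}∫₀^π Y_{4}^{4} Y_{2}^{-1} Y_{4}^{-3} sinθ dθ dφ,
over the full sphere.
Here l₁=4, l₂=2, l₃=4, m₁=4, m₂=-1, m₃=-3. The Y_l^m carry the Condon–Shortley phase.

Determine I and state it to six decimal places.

0.198645

Rules hold: Σm=0, L=10 even, 2≤4≤6.
N = 9·5·9 = 405
Δ = 2!·6!·2!/11! = 1/13860
Racah Σ t=0..2: t=0:+1/192 t=1:−1/36 t=2:+1/192 = -5/288
⇒ 3j(4 2 4; 0 0 0)² = 20/693, sgn -1
Racah Σ t=0..0: t=0:+1/1440 = 1/1440
⇒ 3j(4 2 4; 4 -1 -3)² = 7/165, sgn -1
4πI² = N·(3j₀)²·(3jₘ)² = 60/121
I = +1·√(0.495868/4π) = 0.19864517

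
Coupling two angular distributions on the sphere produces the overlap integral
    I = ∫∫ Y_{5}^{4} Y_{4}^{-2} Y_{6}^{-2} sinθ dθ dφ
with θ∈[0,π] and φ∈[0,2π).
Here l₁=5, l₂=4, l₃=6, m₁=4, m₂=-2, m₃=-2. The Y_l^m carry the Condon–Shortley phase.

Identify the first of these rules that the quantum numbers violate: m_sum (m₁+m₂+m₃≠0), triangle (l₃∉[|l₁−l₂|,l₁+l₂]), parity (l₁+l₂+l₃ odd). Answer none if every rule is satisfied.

parity

Σmᵢ = 0  ✓
l₃∈[|l₁−l₂|,l₁+l₂]=[1,9], have l₃=6  ✓
Σlᵢ = 15 ⇒ odd  ✗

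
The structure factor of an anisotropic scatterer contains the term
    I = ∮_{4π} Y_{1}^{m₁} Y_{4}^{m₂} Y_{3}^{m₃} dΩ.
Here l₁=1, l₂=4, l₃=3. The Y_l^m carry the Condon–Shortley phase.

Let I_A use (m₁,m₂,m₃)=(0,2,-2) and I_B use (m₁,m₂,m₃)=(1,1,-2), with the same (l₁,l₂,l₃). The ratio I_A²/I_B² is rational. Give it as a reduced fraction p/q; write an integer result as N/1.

4/1

Shared (l₁,l₂,l₃)=(1,4,3): N and (l;000)² cancel in I_A²/I_B².
A: Δ = 2!·0!·6!/9! = 1/252; Racah Σ t=1..1: t=1:−1/120 = -1/120; ⇒ 3j(1 4 3; 0 2 -2)² = 1/21, sgn +1
B: Δ = 2!·0!·6!/9! = 1/252; Racah Σ t=0..0: t=0:+1/240 = 1/240; ⇒ 3j(1 4 3; 1 1 -2)² = 1/84, sgn -1
I_A²/I_B² = (1/21)/(1/84) = 4/1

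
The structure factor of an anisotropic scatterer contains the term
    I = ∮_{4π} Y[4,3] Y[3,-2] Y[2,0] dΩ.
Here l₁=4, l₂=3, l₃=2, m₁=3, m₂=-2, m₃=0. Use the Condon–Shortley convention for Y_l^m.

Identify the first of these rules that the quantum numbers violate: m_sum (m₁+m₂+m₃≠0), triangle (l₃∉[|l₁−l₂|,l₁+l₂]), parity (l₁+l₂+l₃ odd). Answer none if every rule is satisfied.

m_sum

Σmᵢ = 1  ✗
l₃∈[|l₁−l₂|,l₁+l₂]=[1,7], have l₃=2
Σlᵢ = 9 ⇒ odd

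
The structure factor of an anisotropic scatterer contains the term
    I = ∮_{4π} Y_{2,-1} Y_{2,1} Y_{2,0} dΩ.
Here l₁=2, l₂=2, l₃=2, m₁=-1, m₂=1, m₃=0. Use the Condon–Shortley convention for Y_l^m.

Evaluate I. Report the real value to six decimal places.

Checks pass: Σm=0; 6 even; l₃=2∈[0,4].
(2·2+1)(2·2+1)(2·2+1) = 125
Δ: 2! 2! 2! / 7! → 1/630
sum: t=0:+1/8 t=1:−1/1 t=2:+1/8 = -3/4
3j²(2 2 2; 0 0 0) = Δ·Π!·Σ² = 2/35  (sign -1)
sum: t=1:−1/4 t=2:+1/2 = 1/4
3j²(2 2 2; -1 1 0) = Δ·Π!·Σ² = 1/70  (sign +1)
combine: 4πI² = 125·2/35·1/70 = 5/49
take √, sign -1: I = -0.09011188

-0.090112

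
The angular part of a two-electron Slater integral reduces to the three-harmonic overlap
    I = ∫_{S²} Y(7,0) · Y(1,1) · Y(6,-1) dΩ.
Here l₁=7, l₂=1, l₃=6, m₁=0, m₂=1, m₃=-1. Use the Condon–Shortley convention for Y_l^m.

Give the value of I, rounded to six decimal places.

m-sum 0 ✓  L=14 even ✓  6≤6≤8 ✓
Π(2lᵢ+1) = 15×3×13 = 585
triangle coeff Δ(7,1,6) = 1/1365
Σ_t [1,1]: t=1:−1/518400 = -1/518400
(3j)²=7/195 [(7 1 6; 0 0 0)], sign=-1
Σ_t [2,2]: t=2:+1/1209600 = 1/1209600
(3j)²=1/65 [(7 1 6; 0 1 -1)], sign=-1
⇒ 4πI² = 21/65
I = (+1)√(21/65/(4π)) = 0.16034227

0.160342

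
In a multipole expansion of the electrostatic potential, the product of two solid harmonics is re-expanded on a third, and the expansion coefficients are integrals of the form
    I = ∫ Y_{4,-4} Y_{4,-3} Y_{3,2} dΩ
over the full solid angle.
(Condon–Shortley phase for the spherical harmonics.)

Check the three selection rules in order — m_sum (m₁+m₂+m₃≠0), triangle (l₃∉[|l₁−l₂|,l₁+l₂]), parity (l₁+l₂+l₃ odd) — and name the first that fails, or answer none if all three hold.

m_sum

azimuthal sum: -4 − 3 + 2 = -5  ✗
0 ≤ 3 ≤ 8 (triangle on l)
L = 4 + 4 + 3 = 11 (odd)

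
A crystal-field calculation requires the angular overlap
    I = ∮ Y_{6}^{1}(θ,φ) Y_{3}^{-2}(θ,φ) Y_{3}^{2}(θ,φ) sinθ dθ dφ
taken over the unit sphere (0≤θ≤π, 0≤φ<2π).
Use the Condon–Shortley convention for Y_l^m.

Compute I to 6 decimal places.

Σmᵢ = 1 ≠ 0, so the φ-integral vanishes; I = 0

0.000000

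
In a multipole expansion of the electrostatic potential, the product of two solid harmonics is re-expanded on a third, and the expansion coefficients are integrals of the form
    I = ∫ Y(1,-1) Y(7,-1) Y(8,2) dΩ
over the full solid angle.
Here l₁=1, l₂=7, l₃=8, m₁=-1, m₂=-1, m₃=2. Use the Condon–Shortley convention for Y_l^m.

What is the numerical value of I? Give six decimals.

Rules hold: Σm=0, L=16 even, 6≤8≤8.
N = 3·15·17 = 765
Δ = 0!·2!·14!/17! = 1/2040
Racah Σ t=0..0: t=0:+1/25401600 = 1/25401600
⇒ 3j(1 7 8; 0 0 0)² = 8/255, sgn +1
Racah Σ t=0..0: t=0:+1/58060800 = 1/58060800
⇒ 3j(1 7 8; -1 -1 2)² = 3/136, sgn +1
4πI² = N·(3j₀)²·(3jₘ)² = 9/17
I = +1·√(0.529412/4π) = 0.20525411

0.205254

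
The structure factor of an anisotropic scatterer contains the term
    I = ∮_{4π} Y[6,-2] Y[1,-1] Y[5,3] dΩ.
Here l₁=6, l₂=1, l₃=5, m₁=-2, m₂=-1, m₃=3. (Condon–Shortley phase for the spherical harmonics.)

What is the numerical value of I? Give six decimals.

0.100084

Rules hold: Σm=0, L=12 even, 5≤5≤7.
N = 13·3·11 = 429
Δ = 2!·10!·0!/13! = 1/858
Racah Σ t=1..1: t=1:−1/14400 = -1/14400
⇒ 3j(6 1 5; 0 0 0)² = 6/143, sgn +1
Racah Σ t=0..0: t=0:+1/161280 = 1/161280
⇒ 3j(6 1 5; -2 -1 3)² = 1/143, sgn +1
4πI² = N·(3j₀)²·(3jₘ)² = 18/143
I = +1·√(0.125874/4π) = 0.10008369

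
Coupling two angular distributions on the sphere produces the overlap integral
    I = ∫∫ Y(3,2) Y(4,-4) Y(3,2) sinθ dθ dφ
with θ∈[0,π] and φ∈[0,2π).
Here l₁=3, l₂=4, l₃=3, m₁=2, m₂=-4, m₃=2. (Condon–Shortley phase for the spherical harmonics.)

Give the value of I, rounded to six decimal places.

0.214561

Rules hold: Σm=0, L=10 even, 1≤3≤7.
N = 7·9·7 = 441
Δ = 4!·2!·4!/11! = 1/34650
Racah Σ t=1..3: t=1:−1/72 t=2:+1/16 t=3:−1/72 = 5/144
⇒ 3j(3 4 3; 0 0 0)² = 2/77, sgn -1
Racah Σ t=0..0: t=0:+1/576 = 1/576
⇒ 3j(3 4 3; 2 -4 2)² = 5/99, sgn -1
4πI² = N·(3j₀)²·(3jₘ)² = 70/121
I = +1·√(0.578512/4π) = 0.21456131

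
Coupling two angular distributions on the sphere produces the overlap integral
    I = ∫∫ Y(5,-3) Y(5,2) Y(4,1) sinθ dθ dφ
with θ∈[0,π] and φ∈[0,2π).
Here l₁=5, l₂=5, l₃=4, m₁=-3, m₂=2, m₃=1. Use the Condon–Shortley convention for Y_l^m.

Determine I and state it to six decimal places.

-0.118854

Checks pass: Σm=0; 14 even; l₃=4∈[0,10].
(2·5+1)(2·5+1)(2·4+1) = 1089
Δ: 6! 4! 4! / 15! → 1/3153150
sum: t=1:−1/69120 t=2:+1/1728 t=3:−1/576 t=4:+1/1728 t=5:−1/69120 = -7/11520
3j²(5 5 4; 0 0 0) = Δ·Π!·Σ² = 2/143  (sign -1)
sum: t=4:+1/6912 t=5:−1/2880 t=6:+1/17280 = -1/6912
3j²(5 5 4; -3 2 1) = Δ·Π!·Σ² = 5/429  (sign +1)
combine: 4πI² = 1089·2/143·5/429 = 30/169
take √, sign -1: I = -0.11885360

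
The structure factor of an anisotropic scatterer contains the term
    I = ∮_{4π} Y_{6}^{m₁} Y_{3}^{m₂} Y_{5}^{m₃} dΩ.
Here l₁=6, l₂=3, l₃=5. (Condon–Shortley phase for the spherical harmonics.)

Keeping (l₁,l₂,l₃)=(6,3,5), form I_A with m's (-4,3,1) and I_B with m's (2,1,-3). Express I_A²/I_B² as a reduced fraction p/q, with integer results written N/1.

l's match ⇒ only the (l;m) 3-j factors differ between A and B.
A: triangle coeff Δ(6,3,5) = 1/675675; Σ_t [4,4]: t=4:+1/69120 = 1/69120; (3j)²=4/143 [(6 3 5; -4 3 1)], sign=+1
B: triangle coeff Δ(6,3,5) = 1/675675; Σ_t [2,4]: t=2:+1/11520 t=3:−1/30240 t=4:+1/1935360 = 1/18432; (3j)²=7/429 [(6 3 5; 2 1 -3)], sign=+1
I_A²/I_B² = (4/143)/(7/429) = 12/7

12/7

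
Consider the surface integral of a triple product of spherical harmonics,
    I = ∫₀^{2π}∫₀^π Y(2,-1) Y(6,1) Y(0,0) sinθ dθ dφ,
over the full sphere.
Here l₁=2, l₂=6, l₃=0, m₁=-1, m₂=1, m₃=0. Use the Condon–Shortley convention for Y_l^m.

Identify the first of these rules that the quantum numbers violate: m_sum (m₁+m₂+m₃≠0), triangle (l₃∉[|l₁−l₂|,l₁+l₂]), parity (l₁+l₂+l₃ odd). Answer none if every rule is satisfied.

triangle

m₁+m₂+m₃ = -1 + 1 + 0 = 0  ✓
triangle: |2−6|=4 ≤ l₃=0 ≤ 2+6=8  ✗
parity: l₁+l₂+l₃ = 8 is even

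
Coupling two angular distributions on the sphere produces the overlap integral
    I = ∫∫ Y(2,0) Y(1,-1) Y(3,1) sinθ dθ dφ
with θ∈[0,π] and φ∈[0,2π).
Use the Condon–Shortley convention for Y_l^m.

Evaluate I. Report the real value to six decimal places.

-0.202301

Checks pass: Σm=0; 6 even; l₃=3∈[1,3].
(2·2+1)(2·1+1)(2·3+1) = 105
Δ: 0! 4! 2! / 7! → 1/105
sum: t=0:+1/4 = 1/4
3j²(2 1 3; 0 0 0) = Δ·Π!·Σ² = 3/35  (sign -1)
sum: t=0:+1/8 = 1/8
3j²(2 1 3; 0 -1 1) = Δ·Π!·Σ² = 2/35  (sign +1)
combine: 4πI² = 105·3/35·2/35 = 18/35
take √, sign -1: I = -0.20230066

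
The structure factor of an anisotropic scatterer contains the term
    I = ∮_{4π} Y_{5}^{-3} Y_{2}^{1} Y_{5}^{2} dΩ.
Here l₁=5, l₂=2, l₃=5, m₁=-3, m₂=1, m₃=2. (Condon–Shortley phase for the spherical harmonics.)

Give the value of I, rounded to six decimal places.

Checks pass: Σm=0; 12 even; l₃=5∈[3,7].
(2·5+1)(2·2+1)(2·5+1) = 605
Δ: 2! 8! 2! / 13! → 1/38610
sum: t=0:+1/2880 t=1:−1/576 t=2:+1/2880 = -1/960
3j²(5 2 5; 0 0 0) = Δ·Π!·Σ² = 10/429  (sign +1)
sum: t=1:−1/10080 t=2:+1/2880 = 1/4032
3j²(5 2 5; -3 1 2) = Δ·Π!·Σ² = 10/429  (sign -1)
combine: 4πI² = 605·10/429·10/429 = 500/1521
take √, sign -1: I = -0.16173926

-0.161739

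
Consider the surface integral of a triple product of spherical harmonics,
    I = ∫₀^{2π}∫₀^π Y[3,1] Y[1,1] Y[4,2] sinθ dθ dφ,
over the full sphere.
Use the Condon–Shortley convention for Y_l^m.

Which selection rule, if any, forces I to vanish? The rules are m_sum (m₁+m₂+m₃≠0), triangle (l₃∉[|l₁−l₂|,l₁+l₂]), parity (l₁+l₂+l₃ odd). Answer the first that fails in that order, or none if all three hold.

m_sum

Σmᵢ = 4  ✗
l₃∈[|l₁−l₂|,l₁+l₂]=[2,4], have l₃=4
Σlᵢ = 8 ⇒ even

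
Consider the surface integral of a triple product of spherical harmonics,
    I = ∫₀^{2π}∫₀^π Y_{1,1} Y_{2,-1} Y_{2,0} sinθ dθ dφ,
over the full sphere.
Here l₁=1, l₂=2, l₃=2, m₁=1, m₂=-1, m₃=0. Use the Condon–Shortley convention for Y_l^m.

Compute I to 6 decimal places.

0.000000

L=5 odd ⇒ parity kills the (l;000) factor ⇒ I = 0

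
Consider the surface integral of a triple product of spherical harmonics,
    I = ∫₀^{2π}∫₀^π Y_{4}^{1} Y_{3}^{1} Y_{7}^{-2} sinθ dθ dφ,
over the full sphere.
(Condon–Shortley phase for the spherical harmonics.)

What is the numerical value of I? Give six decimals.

Rules hold: Σm=0, L=14 even, 1≤7≤7.
N = 9·7·15 = 945
Δ = 0!·8!·6!/15! = 1/45045
Racah Σ t=0..0: t=0:+1/20736 = 1/20736
⇒ 3j(4 3 7; 0 0 0)² = 35/1287, sgn -1
Racah Σ t=0..0: t=0:+1/34560 = 1/34560
⇒ 3j(4 3 7; 1 1 -2)² = 4/143, sgn -1
4πI² = N·(3j₀)²·(3jₘ)² = 14700/20449
I = +1·√(0.718862/4π) = 0.23917605

0.239176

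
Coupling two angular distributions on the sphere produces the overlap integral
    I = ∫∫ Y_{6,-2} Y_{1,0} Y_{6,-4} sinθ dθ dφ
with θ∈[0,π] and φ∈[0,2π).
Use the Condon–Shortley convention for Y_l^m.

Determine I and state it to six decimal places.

0.000000

-2 + 0 − 4 = -6 ≠ 0: azimuthal integral kills it; I = 0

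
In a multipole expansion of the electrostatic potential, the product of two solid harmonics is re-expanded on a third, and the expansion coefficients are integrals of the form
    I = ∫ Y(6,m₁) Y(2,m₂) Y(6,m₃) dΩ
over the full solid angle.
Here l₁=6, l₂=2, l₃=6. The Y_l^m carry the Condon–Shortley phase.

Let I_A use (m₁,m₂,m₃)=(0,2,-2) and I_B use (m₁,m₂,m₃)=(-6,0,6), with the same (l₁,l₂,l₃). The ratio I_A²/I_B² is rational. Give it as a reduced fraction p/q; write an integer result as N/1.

70/121

Same 6,2,6: normalisation and zero-m 3j drop out of the ratio.
A: Δ: 2! 10! 2! / 15! → 1/90090; sum: t=2:+1/69120 = 1/69120; 3j²(6 2 6; 0 2 -2) = Δ·Π!·Σ² = 4/143  (sign +1)
B: Δ: 2! 10! 2! / 15! → 1/90090; sum: t=2:+1/14515200 = 1/14515200; 3j²(6 2 6; -6 0 6) = Δ·Π!·Σ² = 22/455  (sign +1)
I_A²/I_B² = (4/143)/(22/455) = 70/121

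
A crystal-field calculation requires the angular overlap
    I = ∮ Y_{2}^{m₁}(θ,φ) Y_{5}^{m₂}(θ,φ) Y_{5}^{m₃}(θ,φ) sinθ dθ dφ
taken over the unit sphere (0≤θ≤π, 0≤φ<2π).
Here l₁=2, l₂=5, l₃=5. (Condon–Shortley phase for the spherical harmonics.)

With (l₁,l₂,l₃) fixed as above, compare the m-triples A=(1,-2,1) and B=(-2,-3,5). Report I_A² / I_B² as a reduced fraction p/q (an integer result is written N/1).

7/5

l's match ⇒ only the (l;m) 3-j factors differ between A and B.
A: triangle coeff Δ(2,5,5) = 1/38610; Σ_t [0,1]: t=0:+1/1440 t=1:−1/2880 = 1/2880; (3j)²=7/715 [(2 5 5; 1 -2 1)], sign=+1
B: triangle coeff Δ(2,5,5) = 1/38610; Σ_t [2,2]: t=2:+1/161280 = 1/161280; (3j)²=1/143 [(2 5 5; -2 -3 5)], sign=+1
I_A²/I_B² = (7/715)/(1/143) = 7/5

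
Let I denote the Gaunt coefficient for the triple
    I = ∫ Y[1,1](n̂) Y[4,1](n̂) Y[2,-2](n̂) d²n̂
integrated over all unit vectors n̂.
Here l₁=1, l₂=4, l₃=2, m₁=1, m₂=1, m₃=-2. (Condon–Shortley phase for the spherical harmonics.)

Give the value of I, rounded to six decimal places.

0.000000

|1−4|≤2≤1+4 violated ⇒ I = 0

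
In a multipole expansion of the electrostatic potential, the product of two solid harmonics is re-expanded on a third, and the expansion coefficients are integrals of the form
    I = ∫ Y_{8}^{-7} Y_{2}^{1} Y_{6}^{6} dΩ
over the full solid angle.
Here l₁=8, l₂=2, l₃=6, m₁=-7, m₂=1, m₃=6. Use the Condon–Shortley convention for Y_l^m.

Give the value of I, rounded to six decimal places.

Rules hold: Σm=0, L=16 even, 6≤6≤10.
N = 17·5·13 = 1105
Δ = 4!·12!·0!/17! = 1/30940
Racah Σ t=2..2: t=2:+1/2073600 = 1/2073600
⇒ 3j(8 2 6; 0 0 0)² = 28/1105, sgn +1
Racah Σ t=3..3: t=3:−1/2874009600 = -1/2874009600
⇒ 3j(8 2 6; -7 1 6)² = 1/68, sgn -1
4πI² = N·(3j₀)²·(3jₘ)² = 7/17
I = -1·√(0.411765/4π) = -0.18101711

-0.181017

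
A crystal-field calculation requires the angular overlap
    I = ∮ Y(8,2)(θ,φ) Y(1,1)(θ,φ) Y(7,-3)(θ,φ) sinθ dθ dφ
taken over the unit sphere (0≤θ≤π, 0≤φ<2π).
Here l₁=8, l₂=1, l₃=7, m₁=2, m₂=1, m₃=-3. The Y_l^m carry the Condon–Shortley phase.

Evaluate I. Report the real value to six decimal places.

0.118504

Checks pass: Σm=0; 16 even; l₃=7∈[7,9].
(2·8+1)(2·1+1)(2·7+1) = 765
Δ: 2! 14! 0! / 17! → 1/2040
sum: t=1:−1/25401600 = -1/25401600
3j²(8 1 7; 0 0 0) = Δ·Π!·Σ² = 8/255  (sign +1)
sum: t=2:+1/174182400 = 1/174182400
3j²(8 1 7; 2 1 -3) = Δ·Π!·Σ² = 1/136  (sign +1)
combine: 4πI² = 765·8/255·1/136 = 3/17
take √, sign +1: I = 0.11850352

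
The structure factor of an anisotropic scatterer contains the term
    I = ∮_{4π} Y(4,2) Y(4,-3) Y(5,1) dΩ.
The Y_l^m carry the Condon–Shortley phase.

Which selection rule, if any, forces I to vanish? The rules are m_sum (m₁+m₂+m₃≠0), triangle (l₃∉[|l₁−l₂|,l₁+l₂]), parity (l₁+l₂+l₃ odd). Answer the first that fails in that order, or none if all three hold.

parity

azimuthal sum: 2 − 3 + 1 = 0  ✓
0 ≤ 5 ≤ 8 (triangle on l)  ✓
L = 4 + 4 + 5 = 13 (odd)  ✗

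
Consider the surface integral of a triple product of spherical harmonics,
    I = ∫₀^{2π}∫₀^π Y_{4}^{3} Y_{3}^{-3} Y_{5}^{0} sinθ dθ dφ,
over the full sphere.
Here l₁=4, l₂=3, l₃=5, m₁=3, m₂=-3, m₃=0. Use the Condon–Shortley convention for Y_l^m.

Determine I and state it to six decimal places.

Checks pass: Σm=0; 12 even; l₃=5∈[1,7].
(2·4+1)(2·3+1)(2·5+1) = 693
Δ: 2! 6! 4! / 13! → 1/180180
sum: t=0:+1/576 t=1:−1/144 t=2:+1/576 = -1/288
3j²(4 3 5; 0 0 0) = Δ·Π!·Σ² = 20/1001  (sign +1)
sum: t=0:+1/5760 = 1/5760
3j²(4 3 5; 3 -3 0) = Δ·Π!·Σ² = 5/572  (sign -1)
combine: 4πI² = 693·20/1001·5/572 = 225/1859
take √, sign -1: I = -0.09814013

-0.098140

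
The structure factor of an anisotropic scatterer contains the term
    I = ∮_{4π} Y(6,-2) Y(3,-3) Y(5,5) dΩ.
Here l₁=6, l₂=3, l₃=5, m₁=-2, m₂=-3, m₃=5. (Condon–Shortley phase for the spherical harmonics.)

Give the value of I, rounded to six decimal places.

m-sum 0 ✓  L=14 even ✓  3≤5≤9 ✓
Π(2lᵢ+1) = 13×7×11 = 1001
triangle coeff Δ(6,3,5) = 1/675675
Σ_t [1,3]: t=1:−1/8640 t=2:+1/2304 t=3:−1/8640 = 7/34560
(3j)²=7/429 [(6 3 5; 0 0 0)], sign=-1
Σ_t [0,0]: t=0:+1/1935360 = 1/1935360
(3j)²=1/1001 [(6 3 5; -2 -3 5)], sign=+1
⇒ 4πI² = 7/429
I = (-1)√(7/429/(4π)) = -0.03603425

-0.036034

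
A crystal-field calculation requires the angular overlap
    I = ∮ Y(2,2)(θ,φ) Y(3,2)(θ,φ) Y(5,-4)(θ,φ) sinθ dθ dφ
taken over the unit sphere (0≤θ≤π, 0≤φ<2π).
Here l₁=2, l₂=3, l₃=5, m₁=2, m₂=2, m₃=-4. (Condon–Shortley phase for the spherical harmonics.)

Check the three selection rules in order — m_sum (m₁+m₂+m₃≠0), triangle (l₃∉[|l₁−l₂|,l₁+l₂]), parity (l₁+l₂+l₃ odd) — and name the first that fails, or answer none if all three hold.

Σmᵢ = 0  ✓
l₃∈[|l₁−l₂|,l₁+l₂]=[1,5], have l₃=5  ✓
Σlᵢ = 10 ⇒ even  ✓

none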